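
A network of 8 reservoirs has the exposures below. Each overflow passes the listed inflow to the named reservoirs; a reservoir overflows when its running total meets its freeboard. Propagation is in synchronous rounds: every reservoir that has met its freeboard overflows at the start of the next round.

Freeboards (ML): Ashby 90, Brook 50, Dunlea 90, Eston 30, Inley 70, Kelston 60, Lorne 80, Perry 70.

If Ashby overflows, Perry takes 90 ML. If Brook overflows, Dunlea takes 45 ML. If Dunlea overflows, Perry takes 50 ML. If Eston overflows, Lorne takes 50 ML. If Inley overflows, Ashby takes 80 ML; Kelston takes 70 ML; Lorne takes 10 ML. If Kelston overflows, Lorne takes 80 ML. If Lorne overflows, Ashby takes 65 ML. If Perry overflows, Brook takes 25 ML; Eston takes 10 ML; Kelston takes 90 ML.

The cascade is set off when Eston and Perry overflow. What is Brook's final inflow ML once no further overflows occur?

Round 1 — Eston, Perry overflow (initial).
  Brook: +25 → 25 < 50
  Kelston: +90 → 90 ≥ 60
  Lorne: +50 → 50 < 80
Round 2 — Kelston overflows.
  Lorne: +80 → 130 ≥ 80
Round 3 — Lorne overflows.
  Ashby: +65 → 65 < 90
No further overflows.

25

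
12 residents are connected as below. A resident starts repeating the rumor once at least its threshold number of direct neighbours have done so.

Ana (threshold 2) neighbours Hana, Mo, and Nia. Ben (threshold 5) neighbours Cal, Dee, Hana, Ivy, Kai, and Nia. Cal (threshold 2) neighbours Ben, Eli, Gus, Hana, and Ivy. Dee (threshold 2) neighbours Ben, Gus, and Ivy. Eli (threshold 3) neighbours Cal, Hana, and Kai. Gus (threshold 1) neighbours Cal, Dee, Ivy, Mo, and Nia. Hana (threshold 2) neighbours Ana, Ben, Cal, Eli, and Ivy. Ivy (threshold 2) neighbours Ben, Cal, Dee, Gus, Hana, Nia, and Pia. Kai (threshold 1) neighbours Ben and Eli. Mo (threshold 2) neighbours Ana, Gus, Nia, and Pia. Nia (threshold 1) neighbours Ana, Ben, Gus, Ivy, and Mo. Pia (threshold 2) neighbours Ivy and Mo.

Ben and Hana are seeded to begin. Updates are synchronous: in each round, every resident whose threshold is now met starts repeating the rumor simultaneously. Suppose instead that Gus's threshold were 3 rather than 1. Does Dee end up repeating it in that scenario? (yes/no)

yes

With Gus's threshold at 3:
Round 1 — Ben, Hana start repeating the rumor (initial).
Round 2 — checking thresholds:
  Ana: 1 of 3 neighbours < 2, below threshold.
  Cal: 2 of 5 neighbours ≥ 2, starts repeating the rumor.
  Dee: 1 of 3 neighbours < 2, below threshold.
  Eli: 1 of 3 neighbours < 3, below threshold.
  Ivy: 2 of 7 neighbours ≥ 2, starts repeating the rumor.
  Kai: 1 of 2 neighbours ≥ 1, starts repeating the rumor.
  Nia: 1 of 5 neighbours ≥ 1, starts repeating the rumor.
Round 3 — checking thresholds:
  Ana: 2 of 3 neighbours ≥ 2, starts repeating the rumor.
  Dee: 2 of 3 neighbours ≥ 2, starts repeating the rumor.
  Eli: 3 of 3 neighbours ≥ 3, starts repeating the rumor.
  Gus: 3 of 5 neighbours ≥ 3, starts repeating the rumor.
  Mo: 1 of 4 neighbours < 2, below threshold.
  Pia: 1 of 2 neighbours < 2, below threshold.
Round 4 — checking thresholds:
  Mo: 3 of 4 neighbours ≥ 2, starts repeating the rumor.
  Pia: 1 of 2 neighbours < 2, below threshold.
Round 5 — checking thresholds:
  Pia: 2 of 2 neighbours ≥ 2, starts repeating the rumor.
Round 6 — no new spreads; cascade stops.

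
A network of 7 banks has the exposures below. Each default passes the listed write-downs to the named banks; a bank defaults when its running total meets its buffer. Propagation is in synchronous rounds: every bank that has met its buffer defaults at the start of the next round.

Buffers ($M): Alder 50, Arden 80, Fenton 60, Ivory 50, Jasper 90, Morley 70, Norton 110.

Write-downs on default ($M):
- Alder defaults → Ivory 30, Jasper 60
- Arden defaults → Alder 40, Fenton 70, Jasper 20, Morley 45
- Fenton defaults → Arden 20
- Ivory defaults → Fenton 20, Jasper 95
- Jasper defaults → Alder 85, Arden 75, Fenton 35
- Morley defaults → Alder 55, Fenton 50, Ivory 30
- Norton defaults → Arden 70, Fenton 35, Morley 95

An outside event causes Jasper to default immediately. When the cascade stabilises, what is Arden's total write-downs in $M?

75

Round 1 — Jasper defaults (initial).
  Alder: +85 → 85 ≥ 50
  Arden: +75 → 75 < 80
  Fenton: +35 → 35 < 60
Round 2 — Alder defaults.
  Ivory: +30 → 30 < 50
No further defaults.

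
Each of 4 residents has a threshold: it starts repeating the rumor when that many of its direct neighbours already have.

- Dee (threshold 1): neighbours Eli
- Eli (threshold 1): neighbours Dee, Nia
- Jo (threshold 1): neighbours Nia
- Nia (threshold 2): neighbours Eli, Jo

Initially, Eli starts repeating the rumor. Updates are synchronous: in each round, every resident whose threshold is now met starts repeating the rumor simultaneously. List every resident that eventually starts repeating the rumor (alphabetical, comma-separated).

Round 1 — Eli starts repeating the rumor (initial).
Round 2 — checking thresholds:
  Dee: 1 of 1 neighbours ≥ 1, starts repeating the rumor.
  Nia: 1 of 2 neighbours < 2, below threshold.
Round 3 — no new spreads; cascade stops.

Dee, Eli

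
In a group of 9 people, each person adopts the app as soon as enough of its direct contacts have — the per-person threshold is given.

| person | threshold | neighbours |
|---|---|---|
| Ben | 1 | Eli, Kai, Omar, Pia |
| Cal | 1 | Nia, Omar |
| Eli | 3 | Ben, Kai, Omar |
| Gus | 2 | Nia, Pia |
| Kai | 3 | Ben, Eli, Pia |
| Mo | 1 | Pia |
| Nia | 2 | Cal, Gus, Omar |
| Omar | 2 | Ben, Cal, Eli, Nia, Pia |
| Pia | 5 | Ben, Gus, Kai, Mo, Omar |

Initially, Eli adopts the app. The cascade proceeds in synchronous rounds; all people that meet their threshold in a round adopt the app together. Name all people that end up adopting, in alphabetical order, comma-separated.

Ben, Cal, Eli, Nia, Omar

Round 1 — Eli adopts the app (initial).
Round 2 — checking thresholds:
  Ben: 1 of 4 neighbours ≥ 1, adopts the app.
  Kai: 1 of 3 neighbours < 3, not yet.
  Omar: 1 of 5 neighbours < 2, not yet.
Round 3 — checking thresholds:
  Kai: 2 of 3 neighbours < 3, not yet.
  Omar: 2 of 5 neighbours ≥ 2, adopts the app.
  Pia: 1 of 5 neighbours < 5, not yet.
Round 4 — checking thresholds:
  Cal: 1 of 2 neighbours ≥ 1, adopts the app.
  Kai: 2 of 3 neighbours < 3, not yet.
  Nia: 1 of 3 neighbours < 2, not yet.
  Pia: 2 of 5 neighbours < 5, not yet.
Round 5 — checking thresholds:
  Kai: 2 of 3 neighbours < 3, not yet.
  Nia: 2 of 3 neighbours ≥ 2, adopts the app.
  Pia: 2 of 5 neighbours < 5, not yet.
Round 6 — no new adoptions; cascade stops.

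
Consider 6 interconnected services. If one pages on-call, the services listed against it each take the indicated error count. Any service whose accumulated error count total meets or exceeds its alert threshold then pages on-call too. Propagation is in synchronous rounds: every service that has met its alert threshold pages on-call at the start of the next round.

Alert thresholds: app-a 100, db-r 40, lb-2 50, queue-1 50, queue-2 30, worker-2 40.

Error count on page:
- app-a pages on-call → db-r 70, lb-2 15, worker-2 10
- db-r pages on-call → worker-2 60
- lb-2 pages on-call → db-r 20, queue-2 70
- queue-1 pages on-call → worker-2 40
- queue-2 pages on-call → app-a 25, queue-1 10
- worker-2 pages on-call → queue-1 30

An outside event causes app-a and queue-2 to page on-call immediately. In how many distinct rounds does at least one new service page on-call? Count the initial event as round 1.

Round 1 — app-a, queue-2 page on-call (initial).
  db-r: +70 → 70 ≥ 40
  lb-2: +15 → 15 < 50
  queue-1: +10 → 10 < 50
  worker-2: +10 → 10 < 40
Round 2 — db-r pages on-call.
  worker-2: +60 → 70 ≥ 40
Round 3 — worker-2 pages on-call.
  queue-1: +30 → 40 < 50
No further pages.

3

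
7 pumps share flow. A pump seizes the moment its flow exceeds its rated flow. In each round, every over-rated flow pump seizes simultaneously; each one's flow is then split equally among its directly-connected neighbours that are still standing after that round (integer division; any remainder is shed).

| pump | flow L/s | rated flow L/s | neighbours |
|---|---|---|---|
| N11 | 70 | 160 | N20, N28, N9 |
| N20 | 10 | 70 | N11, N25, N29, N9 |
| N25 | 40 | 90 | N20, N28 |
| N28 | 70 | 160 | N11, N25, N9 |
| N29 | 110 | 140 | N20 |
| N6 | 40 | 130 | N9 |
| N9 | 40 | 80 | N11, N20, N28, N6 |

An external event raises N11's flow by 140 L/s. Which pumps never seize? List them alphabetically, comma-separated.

Round 1 — N11 at 210 > 160. N11 seizes.
  N11 sheds 210 L/s to N20, N28, N9: 70 each.
    N20: 10+70 = 80 > 70
    N28: 70+70 = 140 ≤ 160
    N9: 40+70 = 110 > 80
Round 2 — N20, N9 seize.
  N20 sheds 80 L/s to N25, N29: 40 each.
    N25: 40+40 = 80 ≤ 90
    N29: 110+40 = 150 > 140
  N9 sheds 110 L/s to N28, N6: 55 each.
    N28: 140+55 = 195 > 160
    N6: 40+55 = 95 ≤ 130
Round 3 — N28, N29 seize.
  N28 sheds 195 L/s to N25: 195 each.
    N25: 80+195 = 275 > 90
  N29 sheds 150 L/s: no online neighbours, lost.
Round 4 — N25 seizes.
  N25 sheds 275 L/s: no online neighbours, lost.
No further seizures.

N6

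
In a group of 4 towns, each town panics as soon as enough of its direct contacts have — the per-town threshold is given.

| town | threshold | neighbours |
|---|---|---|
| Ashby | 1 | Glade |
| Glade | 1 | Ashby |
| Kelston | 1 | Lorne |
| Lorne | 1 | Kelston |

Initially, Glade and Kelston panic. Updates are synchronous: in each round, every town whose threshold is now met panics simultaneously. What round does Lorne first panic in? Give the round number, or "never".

Round 1 — Glade, Kelston panic (initial).
Round 2 — checking thresholds:
  Ashby: 1 of 1 neighbours ≥ 1, panics.
  Lorne: 1 of 1 neighbours ≥ 1, panics.
Round 3 — no new panics; cascade stops.

2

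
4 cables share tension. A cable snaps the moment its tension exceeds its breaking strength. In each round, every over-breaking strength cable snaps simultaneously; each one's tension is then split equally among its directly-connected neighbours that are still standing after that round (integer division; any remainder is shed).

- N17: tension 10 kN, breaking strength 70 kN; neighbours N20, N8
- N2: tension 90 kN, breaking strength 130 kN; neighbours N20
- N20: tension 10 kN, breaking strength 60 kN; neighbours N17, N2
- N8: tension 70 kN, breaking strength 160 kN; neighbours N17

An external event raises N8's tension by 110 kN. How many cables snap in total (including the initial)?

4

Round 1 — N8 at 180 > 160. N8 snaps.
  N8 sheds 180 kN to N17: 180 each.
    N17: 10+180 = 190 > 70
Round 2 — N17 snaps.
  N17 sheds 190 kN to N20: 190 each.
    N20: 10+190 = 200 > 60
Round 3 — N20 snaps.
  N20 sheds 200 kN to N2: 200 each.
    N2: 90+200 = 290 > 130
Round 4 — N2 snaps.
  N2 sheds 290 kN: no online neighbours, lost.
No further breaks.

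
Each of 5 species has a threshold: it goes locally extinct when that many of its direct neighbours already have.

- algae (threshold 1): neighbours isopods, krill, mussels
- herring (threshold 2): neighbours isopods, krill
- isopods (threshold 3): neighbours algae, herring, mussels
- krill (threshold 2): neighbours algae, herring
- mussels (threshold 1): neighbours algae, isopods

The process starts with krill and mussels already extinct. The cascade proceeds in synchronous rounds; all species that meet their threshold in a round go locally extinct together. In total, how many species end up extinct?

Round 1 — krill, mussels go locally extinct (initial).
Round 2 — checking thresholds:
  algae: 2 of 3 neighbours ≥ 1, goes locally extinct.
  herring: 1 of 2 neighbours < 2, holds.
  isopods: 1 of 3 neighbours < 3, holds.
Round 3 — no new extinctions; cascade stops.

3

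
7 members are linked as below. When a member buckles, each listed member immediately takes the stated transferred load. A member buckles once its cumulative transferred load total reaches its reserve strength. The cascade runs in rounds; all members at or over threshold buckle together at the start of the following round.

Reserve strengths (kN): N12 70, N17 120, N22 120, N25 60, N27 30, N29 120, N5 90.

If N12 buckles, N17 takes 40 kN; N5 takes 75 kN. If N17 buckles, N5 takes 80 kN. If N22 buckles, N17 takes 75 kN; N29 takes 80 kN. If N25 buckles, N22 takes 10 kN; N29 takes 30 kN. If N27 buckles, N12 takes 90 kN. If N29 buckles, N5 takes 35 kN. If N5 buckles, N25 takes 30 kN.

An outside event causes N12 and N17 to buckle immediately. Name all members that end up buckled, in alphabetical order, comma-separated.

Round 1 — N12, N17 buckle (initial).
  N5: +75+80 → 155 ≥ 90
Round 2 — N5 buckles.
  N25: +30 → 30 < 60
No further bucklings.

N12, N17, N5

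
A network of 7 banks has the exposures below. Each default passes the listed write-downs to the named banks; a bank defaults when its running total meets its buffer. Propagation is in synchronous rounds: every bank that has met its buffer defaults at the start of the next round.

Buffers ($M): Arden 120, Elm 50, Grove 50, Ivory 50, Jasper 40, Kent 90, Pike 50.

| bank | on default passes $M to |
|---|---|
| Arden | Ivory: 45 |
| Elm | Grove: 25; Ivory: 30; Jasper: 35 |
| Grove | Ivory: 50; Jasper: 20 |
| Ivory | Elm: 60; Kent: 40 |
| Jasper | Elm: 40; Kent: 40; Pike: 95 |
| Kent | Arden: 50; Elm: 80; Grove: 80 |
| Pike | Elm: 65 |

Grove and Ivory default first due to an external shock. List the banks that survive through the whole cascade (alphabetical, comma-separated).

Arden, Kent

Round 1 — Grove, Ivory default (initial).
  Elm: +60 → 60 ≥ 50
  Jasper: +20 → 20 < 40
  Kent: +40 → 40 < 90
Round 2 — Elm defaults.
  Jasper: +35 → 55 ≥ 40
Round 3 — Jasper defaults.
  Kent: +40 → 80 < 90
  Pike: +95 → 95 ≥ 50
Round 4 — Pike defaults.
No further defaults.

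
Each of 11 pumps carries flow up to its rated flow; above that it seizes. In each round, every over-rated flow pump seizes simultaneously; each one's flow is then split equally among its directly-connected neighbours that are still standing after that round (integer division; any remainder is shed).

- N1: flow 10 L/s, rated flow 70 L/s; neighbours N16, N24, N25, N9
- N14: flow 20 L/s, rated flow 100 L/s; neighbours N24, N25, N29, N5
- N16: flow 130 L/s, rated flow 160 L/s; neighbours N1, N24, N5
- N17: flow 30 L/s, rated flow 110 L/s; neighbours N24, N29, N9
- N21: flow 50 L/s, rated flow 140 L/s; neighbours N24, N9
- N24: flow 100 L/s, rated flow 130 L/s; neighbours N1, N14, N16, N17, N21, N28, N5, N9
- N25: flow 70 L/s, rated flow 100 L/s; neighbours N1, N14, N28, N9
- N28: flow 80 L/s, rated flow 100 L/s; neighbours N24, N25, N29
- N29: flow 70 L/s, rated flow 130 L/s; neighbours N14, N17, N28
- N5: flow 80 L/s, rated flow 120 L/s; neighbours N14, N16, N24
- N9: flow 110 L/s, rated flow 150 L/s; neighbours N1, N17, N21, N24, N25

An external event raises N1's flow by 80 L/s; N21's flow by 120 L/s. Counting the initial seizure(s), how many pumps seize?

Round 1 — N1 at 90 > 70; N21 at 170 > 140. N1, N21 seize.
  N1 sheds 90 L/s to N16, N24, N25, N9: 22 each (2 lost).
    N16: 130+22 = 152 ≤ 160
    N24: 100+22 = 122 ≤ 130
    N25: 70+22 = 92 ≤ 100
    N9: 110+22 = 132 ≤ 150
  N21 sheds 170 L/s to N24, N9: 85 each.
    N24: 122+85 = 207 > 130
    N9: 132+85 = 217 > 150
Round 2 — N24, N9 seize.
  N24 sheds 207 L/s to N14, N16, N17, N28, N5: 41 each (2 lost).
    N14: 20+41 = 61 ≤ 100
    N16: 152+41 = 193 > 160
    N17: 30+41 = 71 ≤ 110
    N28: 80+41 = 121 > 100
    N5: 80+41 = 121 > 120
  N9 sheds 217 L/s to N17, N25: 108 each (1 lost).
    N17: 71+108 = 179 > 110
    N25: 92+108 = 200 > 100
Round 3 — N16, N17, N25, N28, N5 seize.
  N16 sheds 193 L/s: no online neighbours, lost.
  N17 sheds 179 L/s to N29: 179 each.
    N29: 70+179 = 249 > 130
  N25 sheds 200 L/s to N14: 200 each.
    N14: 61+200 = 261 > 100
  N28 sheds 121 L/s to N29: 121 each.
    N29: 249+121 = 370 > 130
  N5 sheds 121 L/s to N14: 121 each.
    N14: 261+121 = 382 > 100
Round 4 — N14, N29 seize.
  N14 sheds 382 L/s: no online neighbours, lost.
  N29 sheds 370 L/s: no online neighbours, lost.
No further seizures.

11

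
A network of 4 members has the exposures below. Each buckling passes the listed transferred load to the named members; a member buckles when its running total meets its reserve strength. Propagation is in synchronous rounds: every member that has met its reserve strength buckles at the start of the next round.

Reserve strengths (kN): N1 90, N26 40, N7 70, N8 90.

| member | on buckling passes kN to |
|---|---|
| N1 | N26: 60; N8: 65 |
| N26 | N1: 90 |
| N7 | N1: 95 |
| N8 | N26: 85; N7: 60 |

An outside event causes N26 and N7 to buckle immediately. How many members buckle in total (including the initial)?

3

Round 1 — N26, N7 buckle (initial).
  N1: +90+95 → 185 ≥ 90
Round 2 — N1 buckles.
  N8: +65 → 65 < 90
No further bucklings.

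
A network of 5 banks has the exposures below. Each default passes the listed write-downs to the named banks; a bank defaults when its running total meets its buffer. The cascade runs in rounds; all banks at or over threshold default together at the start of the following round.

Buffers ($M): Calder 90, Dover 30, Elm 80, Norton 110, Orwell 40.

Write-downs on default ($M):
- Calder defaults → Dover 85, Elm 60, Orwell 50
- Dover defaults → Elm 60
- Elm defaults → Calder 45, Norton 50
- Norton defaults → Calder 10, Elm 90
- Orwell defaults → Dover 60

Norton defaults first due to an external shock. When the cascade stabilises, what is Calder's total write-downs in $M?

Round 1 — Norton defaults (initial).
  Calder: +10 → 10 < 90
  Elm: +90 → 90 ≥ 80
Round 2 — Elm defaults.
  Calder: +45 → 55 < 90
No further defaults.

55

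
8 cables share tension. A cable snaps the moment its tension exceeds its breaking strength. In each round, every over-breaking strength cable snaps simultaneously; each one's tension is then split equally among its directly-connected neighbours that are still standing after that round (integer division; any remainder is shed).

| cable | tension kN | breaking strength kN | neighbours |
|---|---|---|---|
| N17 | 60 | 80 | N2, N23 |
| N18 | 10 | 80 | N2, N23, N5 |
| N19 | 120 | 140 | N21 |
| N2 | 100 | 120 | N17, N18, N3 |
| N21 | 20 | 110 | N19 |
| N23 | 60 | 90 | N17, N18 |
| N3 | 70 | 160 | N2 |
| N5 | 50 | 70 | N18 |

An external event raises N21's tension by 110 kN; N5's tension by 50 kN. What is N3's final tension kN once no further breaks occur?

147

Round 1 — N21 at 130 > 110; N5 at 100 > 70. N21, N5 snap.
  N21 sheds 130 kN to N19: 130 each.
    N19: 120+130 = 250 > 140
  N5 sheds 100 kN to N18: 100 each.
    N18: 10+100 = 110 > 80
Round 2 — N18, N19 snap.
  N18 sheds 110 kN to N2, N23: 55 each.
    N2: 100+55 = 155 > 120
    N23: 60+55 = 115 > 90
  N19 sheds 250 kN: no online neighbours, lost.
Round 3 — N2, N23 snap.
  N2 sheds 155 kN to N17, N3: 77 each (1 lost).
    N17: 60+77 = 137 > 80
    N3: 70+77 = 147 ≤ 160
  N23 sheds 115 kN to N17: 115 each.
    N17: 137+115 = 252 > 80
Round 4 — N17 snaps.
  N17 sheds 252 kN: no online neighbours, lost.
No further breaks.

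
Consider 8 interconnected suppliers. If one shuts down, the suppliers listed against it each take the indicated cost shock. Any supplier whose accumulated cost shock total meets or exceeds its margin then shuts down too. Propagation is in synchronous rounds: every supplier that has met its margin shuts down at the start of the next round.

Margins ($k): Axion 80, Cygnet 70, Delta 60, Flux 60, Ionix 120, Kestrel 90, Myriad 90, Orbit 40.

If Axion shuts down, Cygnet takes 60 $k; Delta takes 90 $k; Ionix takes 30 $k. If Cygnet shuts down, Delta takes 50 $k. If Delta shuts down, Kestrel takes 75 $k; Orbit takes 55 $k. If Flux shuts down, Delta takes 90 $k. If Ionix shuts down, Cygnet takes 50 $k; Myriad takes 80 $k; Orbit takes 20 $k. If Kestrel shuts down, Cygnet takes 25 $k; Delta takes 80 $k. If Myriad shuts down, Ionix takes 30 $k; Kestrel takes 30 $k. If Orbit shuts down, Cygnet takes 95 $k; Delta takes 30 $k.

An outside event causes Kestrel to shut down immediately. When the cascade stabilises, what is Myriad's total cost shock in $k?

0

Round 1 — Kestrel shuts down (initial).
  Cygnet: +25 → 25 < 70
  Delta: +80 → 80 ≥ 60
Round 2 — Delta shuts down.
  Orbit: +55 → 55 ≥ 40
Round 3 — Orbit shuts down.
  Cygnet: +95 → 120 ≥ 70
Round 4 — Cygnet shuts down.
No further shutdowns.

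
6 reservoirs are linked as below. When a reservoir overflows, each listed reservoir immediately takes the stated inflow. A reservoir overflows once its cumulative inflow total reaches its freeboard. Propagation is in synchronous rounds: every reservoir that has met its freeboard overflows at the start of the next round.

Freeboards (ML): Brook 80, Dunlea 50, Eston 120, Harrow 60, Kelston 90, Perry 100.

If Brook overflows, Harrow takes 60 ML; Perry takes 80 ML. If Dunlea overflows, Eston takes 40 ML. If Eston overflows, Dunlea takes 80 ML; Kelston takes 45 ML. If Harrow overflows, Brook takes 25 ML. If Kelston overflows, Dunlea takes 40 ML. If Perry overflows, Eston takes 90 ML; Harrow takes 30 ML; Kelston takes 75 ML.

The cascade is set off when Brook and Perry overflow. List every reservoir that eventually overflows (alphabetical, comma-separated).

Brook, Harrow, Perry

Round 1 — Brook, Perry overflow (initial).
  Eston: +90 → 90 < 120
  Harrow: +60+30 → 90 ≥ 60
  Kelston: +75 → 75 < 90
Round 2 — Harrow overflows.
No further overflows.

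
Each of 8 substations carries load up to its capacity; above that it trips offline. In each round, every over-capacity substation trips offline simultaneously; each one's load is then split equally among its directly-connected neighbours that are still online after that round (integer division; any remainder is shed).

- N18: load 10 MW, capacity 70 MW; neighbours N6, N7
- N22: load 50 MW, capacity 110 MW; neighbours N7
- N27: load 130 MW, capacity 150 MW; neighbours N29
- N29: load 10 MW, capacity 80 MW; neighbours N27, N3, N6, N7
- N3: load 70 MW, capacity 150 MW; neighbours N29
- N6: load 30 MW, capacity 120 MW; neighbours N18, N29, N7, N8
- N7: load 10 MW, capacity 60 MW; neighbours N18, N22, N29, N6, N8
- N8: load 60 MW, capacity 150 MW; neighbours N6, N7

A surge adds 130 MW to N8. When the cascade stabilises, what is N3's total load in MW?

Round 1 — N8 at 190 > 150. N8 trips offline.
  N8 sheds 190 MW to N6, N7: 95 each.
    N6: 30+95 = 125 > 120
    N7: 10+95 = 105 > 60
Round 2 — N6, N7 trip offline.
  N6 sheds 125 MW to N18, N29: 62 each (1 lost).
    N18: 10+62 = 72 > 70
    N29: 10+62 = 72 ≤ 80
  N7 sheds 105 MW to N18, N22, N29: 35 each.
    N18: 72+35 = 107 > 70
    N22: 50+35 = 85 ≤ 110
    N29: 72+35 = 107 > 80
Round 3 — N18, N29 trip offline.
  N18 sheds 107 MW: no online neighbours, lost.
  N29 sheds 107 MW to N27, N3: 53 each (1 lost).
    N27: 130+53 = 183 > 150
    N3: 70+53 = 123 ≤ 150
Round 4 — N27 trips offline.
  N27 sheds 183 MW: no online neighbours, lost.
No further trips.

123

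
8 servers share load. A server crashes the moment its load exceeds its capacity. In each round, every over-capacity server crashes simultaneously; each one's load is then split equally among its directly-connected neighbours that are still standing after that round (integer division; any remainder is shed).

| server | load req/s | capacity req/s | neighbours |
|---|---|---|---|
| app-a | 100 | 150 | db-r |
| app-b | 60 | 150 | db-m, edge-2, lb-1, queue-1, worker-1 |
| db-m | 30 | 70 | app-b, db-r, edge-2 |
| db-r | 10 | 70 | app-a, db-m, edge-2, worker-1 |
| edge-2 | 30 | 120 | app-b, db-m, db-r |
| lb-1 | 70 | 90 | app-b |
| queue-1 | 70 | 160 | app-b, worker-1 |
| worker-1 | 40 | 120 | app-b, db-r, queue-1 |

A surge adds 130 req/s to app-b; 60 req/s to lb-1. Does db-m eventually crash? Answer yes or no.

Round 1 — app-b at 190 > 150; lb-1 at 130 > 90. app-b, lb-1 crash.
  app-b sheds 190 req/s to db-m, edge-2, queue-1, worker-1: 47 each (2 lost).
    db-m: 30+47 = 77 > 70
    edge-2: 30+47 = 77 ≤ 120
    queue-1: 70+47 = 117 ≤ 160
    worker-1: 40+47 = 87 ≤ 120
  lb-1 sheds 130 req/s: no online neighbours, lost.
Round 2 — db-m crashes.
  db-m sheds 77 req/s to db-r, edge-2: 38 each (1 lost).
    db-r: 10+38 = 48 ≤ 70
    edge-2: 77+38 = 115 ≤ 120
No further crashes.

yes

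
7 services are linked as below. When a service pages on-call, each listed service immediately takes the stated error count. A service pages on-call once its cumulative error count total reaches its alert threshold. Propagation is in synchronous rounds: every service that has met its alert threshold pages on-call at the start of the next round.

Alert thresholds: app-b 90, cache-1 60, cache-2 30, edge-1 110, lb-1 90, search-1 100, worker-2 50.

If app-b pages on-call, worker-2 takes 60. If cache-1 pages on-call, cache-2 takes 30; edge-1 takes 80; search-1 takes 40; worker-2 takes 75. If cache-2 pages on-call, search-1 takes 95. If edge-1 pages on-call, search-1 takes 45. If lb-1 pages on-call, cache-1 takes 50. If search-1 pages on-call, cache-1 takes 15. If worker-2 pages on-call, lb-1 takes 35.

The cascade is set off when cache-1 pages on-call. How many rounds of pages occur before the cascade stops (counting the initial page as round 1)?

Round 1 — cache-1 pages on-call (initial).
  cache-2: +30 → 30 ≥ 30
  edge-1: +80 → 80 < 110
  search-1: +40 → 40 < 100
  worker-2: +75 → 75 ≥ 50
Round 2 — cache-2, worker-2 page on-call.
  lb-1: +35 → 35 < 90
  search-1: +95 → 135 ≥ 100
Round 3 — search-1 pages on-call.
No further pages.

3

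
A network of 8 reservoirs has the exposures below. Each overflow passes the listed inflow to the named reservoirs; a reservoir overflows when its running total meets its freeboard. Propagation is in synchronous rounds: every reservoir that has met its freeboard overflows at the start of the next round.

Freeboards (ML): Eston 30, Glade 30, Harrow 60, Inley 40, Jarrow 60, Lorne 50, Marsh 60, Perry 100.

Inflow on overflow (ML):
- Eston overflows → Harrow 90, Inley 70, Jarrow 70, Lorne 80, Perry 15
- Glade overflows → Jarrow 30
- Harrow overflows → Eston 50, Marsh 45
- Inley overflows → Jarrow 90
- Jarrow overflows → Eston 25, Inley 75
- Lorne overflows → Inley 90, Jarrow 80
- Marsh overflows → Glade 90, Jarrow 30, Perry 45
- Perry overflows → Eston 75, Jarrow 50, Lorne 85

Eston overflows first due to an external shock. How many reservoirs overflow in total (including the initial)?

5

Round 1 — Eston overflows (initial).
  Harrow: +90 → 90 ≥ 60
  Inley: +70 → 70 ≥ 40
  Jarrow: +70 → 70 ≥ 60
  Lorne: +80 → 80 ≥ 50
  Perry: +15 → 15 < 100
Round 2 — Harrow, Inley, Jarrow, Lorne overflow.
  Marsh: +45 → 45 < 60
No further overflows.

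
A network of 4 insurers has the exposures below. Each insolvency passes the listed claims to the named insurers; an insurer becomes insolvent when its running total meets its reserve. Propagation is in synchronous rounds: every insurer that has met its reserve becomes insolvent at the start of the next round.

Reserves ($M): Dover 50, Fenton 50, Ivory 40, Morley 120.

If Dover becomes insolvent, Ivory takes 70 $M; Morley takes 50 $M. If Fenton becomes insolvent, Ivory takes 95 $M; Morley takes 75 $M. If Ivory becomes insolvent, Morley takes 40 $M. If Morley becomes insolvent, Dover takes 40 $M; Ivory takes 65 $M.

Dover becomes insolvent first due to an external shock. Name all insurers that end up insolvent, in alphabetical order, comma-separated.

Dover, Ivory

Round 1 — Dover becomes insolvent (initial).
  Ivory: +70 → 70 ≥ 40
  Morley: +50 → 50 < 120
Round 2 — Ivory becomes insolvent.
  Morley: +40 → 90 < 120
No further insolvencies.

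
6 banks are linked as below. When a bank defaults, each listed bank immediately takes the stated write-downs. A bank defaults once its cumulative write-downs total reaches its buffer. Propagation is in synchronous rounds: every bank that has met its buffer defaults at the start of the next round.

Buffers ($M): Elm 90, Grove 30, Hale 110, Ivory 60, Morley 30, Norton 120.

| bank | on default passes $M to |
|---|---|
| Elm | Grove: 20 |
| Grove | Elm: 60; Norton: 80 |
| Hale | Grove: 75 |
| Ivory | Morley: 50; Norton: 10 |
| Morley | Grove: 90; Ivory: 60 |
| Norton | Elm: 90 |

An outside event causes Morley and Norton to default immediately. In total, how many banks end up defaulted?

5

Round 1 — Morley, Norton default (initial).
  Elm: +90 → 90 ≥ 90
  Grove: +90 → 90 ≥ 30
  Ivory: +60 → 60 ≥ 60
Round 2 — Elm, Grove, Ivory default.
No further defaults.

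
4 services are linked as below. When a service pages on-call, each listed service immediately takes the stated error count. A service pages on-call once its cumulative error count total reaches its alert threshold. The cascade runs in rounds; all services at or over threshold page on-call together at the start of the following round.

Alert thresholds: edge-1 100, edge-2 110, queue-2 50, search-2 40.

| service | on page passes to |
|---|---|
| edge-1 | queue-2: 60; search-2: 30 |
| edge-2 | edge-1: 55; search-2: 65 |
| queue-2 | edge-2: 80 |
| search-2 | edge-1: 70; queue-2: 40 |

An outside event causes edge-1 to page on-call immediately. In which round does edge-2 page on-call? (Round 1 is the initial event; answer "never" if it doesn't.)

never

Round 1 — edge-1 pages on-call (initial).
  queue-2: +60 → 60 ≥ 50
  search-2: +30 → 30 < 40
Round 2 — queue-2 pages on-call.
  edge-2: +80 → 80 < 110
No further pages.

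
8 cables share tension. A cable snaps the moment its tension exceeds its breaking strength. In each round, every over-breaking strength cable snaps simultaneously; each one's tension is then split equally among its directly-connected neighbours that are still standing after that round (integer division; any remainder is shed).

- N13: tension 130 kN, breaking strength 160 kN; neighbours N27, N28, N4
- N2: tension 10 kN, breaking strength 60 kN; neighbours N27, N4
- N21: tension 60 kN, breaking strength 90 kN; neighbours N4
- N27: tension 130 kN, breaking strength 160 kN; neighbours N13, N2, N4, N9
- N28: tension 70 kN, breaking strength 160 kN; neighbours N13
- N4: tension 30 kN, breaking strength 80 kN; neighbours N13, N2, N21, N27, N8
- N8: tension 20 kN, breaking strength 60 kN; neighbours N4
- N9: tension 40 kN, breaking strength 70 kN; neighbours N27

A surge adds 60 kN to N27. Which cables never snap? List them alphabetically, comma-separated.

Round 1 — N27 at 190 > 160. N27 snaps.
  N27 sheds 190 kN to N13, N2, N4, N9: 47 each (2 lost).
    N13: 130+47 = 177 > 160
    N2: 10+47 = 57 ≤ 60
    N4: 30+47 = 77 ≤ 80
    N9: 40+47 = 87 > 70
Round 2 — N13, N9 snap.
  N13 sheds 177 kN to N28, N4: 88 each (1 lost).
    N28: 70+88 = 158 ≤ 160
    N4: 77+88 = 165 > 80
  N9 sheds 87 kN: no online neighbours, lost.
Round 3 — N4 snaps.
  N4 sheds 165 kN to N2, N21, N8: 55 each.
    N2: 57+55 = 112 > 60
    N21: 60+55 = 115 > 90
    N8: 20+55 = 75 > 60
Round 4 — N2, N21, N8 snap.
  N2 sheds 112 kN: no online neighbours, lost.
  N21 sheds 115 kN: no online neighbours, lost.
  N8 sheds 75 kN: no online neighbours, lost.
No further breaks.

N28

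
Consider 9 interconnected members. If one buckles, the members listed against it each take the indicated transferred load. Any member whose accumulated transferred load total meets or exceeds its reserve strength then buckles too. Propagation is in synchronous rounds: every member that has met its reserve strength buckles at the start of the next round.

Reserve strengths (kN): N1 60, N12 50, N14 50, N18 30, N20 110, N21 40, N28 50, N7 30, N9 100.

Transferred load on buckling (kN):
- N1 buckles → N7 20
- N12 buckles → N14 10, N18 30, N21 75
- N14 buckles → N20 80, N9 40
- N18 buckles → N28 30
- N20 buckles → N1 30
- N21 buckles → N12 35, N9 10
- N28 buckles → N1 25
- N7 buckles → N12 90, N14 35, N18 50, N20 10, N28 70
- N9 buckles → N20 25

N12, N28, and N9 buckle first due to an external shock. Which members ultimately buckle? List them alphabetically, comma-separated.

Round 1 — N12, N28, N9 buckle (initial).
  N1: +25 → 25 < 60
  N14: +10 → 10 < 50
  N18: +30 → 30 ≥ 30
  N20: +25 → 25 < 110
  N21: +75 → 75 ≥ 40
Round 2 — N18, N21 buckle.
No further bucklings.

N12, N18, N21, N28, N9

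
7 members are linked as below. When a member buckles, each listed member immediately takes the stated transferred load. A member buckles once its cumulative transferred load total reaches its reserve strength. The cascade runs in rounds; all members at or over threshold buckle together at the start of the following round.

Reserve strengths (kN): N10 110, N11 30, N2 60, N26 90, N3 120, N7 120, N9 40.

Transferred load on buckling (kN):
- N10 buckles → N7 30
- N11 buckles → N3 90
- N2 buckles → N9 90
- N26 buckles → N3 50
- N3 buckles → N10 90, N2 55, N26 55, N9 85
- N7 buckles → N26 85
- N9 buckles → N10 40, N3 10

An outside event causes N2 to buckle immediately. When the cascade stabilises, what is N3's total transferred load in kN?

Round 1 — N2 buckles (initial).
  N9: +90 → 90 ≥ 40
Round 2 — N9 buckles.
  N10: +40 → 40 < 110
  N3: +10 → 10 < 120
No further bucklings.

10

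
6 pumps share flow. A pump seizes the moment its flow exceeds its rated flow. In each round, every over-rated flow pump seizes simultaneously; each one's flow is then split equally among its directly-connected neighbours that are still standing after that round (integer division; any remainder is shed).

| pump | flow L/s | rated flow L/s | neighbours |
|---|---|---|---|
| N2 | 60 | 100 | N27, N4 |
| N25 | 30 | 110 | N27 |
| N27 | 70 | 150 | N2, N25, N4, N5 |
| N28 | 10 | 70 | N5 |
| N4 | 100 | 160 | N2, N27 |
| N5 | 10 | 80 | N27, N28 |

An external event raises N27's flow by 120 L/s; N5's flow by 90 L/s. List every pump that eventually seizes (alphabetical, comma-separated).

Round 1 — N27 at 190 > 150; N5 at 100 > 80. N27, N5 seize.
  N27 sheds 190 L/s to N2, N25, N4: 63 each (1 lost).
    N2: 60+63 = 123 > 100
    N25: 30+63 = 93 ≤ 110
    N4: 100+63 = 163 > 160
  N5 sheds 100 L/s to N28: 100 each.
    N28: 10+100 = 110 > 70
Round 2 — N2, N28, N4 seize.
  N2 sheds 123 L/s: no online neighbours, lost.
  N28 sheds 110 L/s: no online neighbours, lost.
  N4 sheds 163 L/s: no online neighbours, lost.
No further seizures.

N2, N27, N28, N4, N5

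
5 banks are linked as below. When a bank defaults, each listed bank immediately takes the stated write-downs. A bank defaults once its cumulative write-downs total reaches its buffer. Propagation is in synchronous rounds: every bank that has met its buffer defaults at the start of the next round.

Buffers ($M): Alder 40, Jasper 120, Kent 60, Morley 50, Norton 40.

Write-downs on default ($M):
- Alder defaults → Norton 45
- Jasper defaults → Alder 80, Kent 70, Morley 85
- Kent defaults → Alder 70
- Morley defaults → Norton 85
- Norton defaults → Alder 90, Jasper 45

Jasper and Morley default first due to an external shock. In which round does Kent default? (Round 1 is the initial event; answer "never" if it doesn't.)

Round 1 — Jasper, Morley default (initial).
  Alder: +80 → 80 ≥ 40
  Kent: +70 → 70 ≥ 60
  Norton: +85 → 85 ≥ 40
Round 2 — Alder, Kent, Norton default.
No further defaults.

2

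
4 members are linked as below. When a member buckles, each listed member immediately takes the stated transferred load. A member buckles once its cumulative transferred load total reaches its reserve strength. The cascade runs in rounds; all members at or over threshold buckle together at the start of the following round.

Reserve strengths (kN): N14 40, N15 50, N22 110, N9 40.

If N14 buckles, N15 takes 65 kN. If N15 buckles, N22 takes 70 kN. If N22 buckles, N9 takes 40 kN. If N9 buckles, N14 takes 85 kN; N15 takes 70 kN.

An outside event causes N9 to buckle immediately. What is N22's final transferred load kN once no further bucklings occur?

70

Round 1 — N9 buckles (initial).
  N14: +85 → 85 ≥ 40
  N15: +70 → 70 ≥ 50
Round 2 — N14, N15 buckle.
  N22: +70 → 70 < 110
No further bucklings.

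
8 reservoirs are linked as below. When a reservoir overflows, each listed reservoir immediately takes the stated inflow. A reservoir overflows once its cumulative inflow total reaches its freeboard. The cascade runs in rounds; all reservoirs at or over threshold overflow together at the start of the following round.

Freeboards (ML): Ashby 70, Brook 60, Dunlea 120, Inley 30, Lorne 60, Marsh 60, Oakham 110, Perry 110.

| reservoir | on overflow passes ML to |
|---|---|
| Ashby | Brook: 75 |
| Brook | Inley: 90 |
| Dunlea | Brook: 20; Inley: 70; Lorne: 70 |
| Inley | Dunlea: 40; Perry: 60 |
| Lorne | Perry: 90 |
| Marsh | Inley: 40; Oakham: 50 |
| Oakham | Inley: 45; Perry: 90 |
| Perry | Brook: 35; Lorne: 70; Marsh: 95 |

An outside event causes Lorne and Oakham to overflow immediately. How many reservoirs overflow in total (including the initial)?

Round 1 — Lorne, Oakham overflow (initial).
  Inley: +45 → 45 ≥ 30
  Perry: +90+90 → 180 ≥ 110
Round 2 — Inley, Perry overflow.
  Brook: +35 → 35 < 60
  Dunlea: +40 → 40 < 120
  Marsh: +95 → 95 ≥ 60
Round 3 — Marsh overflows.
No further overflows.

5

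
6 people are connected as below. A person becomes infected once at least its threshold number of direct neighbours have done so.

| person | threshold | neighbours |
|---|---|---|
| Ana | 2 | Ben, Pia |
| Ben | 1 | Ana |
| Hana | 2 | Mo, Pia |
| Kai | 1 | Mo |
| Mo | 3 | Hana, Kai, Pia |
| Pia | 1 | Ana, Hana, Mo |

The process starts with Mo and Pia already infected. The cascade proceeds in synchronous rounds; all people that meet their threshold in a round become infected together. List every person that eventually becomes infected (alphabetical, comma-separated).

Round 1 — Mo, Pia become infected (initial).
Round 2 — checking thresholds:
  Ana: 1 of 2 neighbours < 2, below threshold.
  Hana: 2 of 2 neighbours ≥ 2, becomes infected.
  Kai: 1 of 1 neighbours ≥ 1, becomes infected.
Round 3 — no new infections; cascade stops.

Hana, Kai, Mo, Pia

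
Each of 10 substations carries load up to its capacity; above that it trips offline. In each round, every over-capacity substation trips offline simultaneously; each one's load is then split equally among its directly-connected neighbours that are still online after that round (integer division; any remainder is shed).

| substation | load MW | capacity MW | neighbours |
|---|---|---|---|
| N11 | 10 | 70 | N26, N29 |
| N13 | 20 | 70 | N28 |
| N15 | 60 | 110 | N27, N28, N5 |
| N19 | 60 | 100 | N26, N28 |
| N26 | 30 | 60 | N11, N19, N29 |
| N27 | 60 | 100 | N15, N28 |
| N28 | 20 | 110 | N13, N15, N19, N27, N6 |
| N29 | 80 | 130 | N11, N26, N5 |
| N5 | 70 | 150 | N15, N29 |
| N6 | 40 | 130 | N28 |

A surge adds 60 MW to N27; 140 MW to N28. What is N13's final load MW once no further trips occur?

60

Round 1 — N27 at 120 > 100; N28 at 160 > 110. N27, N28 trip offline.
  N27 sheds 120 MW to N15: 120 each.
    N15: 60+120 = 180 > 110
  N28 sheds 160 MW to N13, N15, N19, N6: 40 each.
    N13: 20+40 = 60 ≤ 70
    N15: 180+40 = 220 > 110
    N19: 60+40 = 100 ≤ 100
    N6: 40+40 = 80 ≤ 130
Round 2 — N15 trips offline.
  N15 sheds 220 MW to N5: 220 each.
    N5: 70+220 = 290 > 150
Round 3 — N5 trips offline.
  N5 sheds 290 MW to N29: 290 each.
    N29: 80+290 = 370 > 130
Round 4 — N29 trips offline.
  N29 sheds 370 MW to N11, N26: 185 each.
    N11: 10+185 = 195 > 70
    N26: 30+185 = 215 > 60
Round 5 — N11, N26 trip offline.
  N11 sheds 195 MW: no online neighbours, lost.
  N26 sheds 215 MW to N19: 215 each.
    N19: 100+215 = 315 > 100
Round 6 — N19 trips offline.
  N19 sheds 315 MW: no online neighbours, lost.
No further trips.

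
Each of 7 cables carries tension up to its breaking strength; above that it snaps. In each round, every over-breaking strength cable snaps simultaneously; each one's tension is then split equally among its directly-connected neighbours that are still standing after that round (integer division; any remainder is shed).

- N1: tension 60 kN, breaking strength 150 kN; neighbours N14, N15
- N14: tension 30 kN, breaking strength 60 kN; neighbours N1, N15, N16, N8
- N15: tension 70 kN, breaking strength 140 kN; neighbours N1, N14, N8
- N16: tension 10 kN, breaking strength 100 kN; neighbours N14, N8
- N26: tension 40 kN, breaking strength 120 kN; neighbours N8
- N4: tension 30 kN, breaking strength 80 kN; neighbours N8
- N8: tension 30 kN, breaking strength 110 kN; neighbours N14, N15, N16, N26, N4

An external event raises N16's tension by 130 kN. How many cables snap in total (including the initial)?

5

Round 1 — N16 at 140 > 100. N16 snaps.
  N16 sheds 140 kN to N14, N8: 70 each.
    N14: 30+70 = 100 > 60
    N8: 30+70 = 100 ≤ 110
Round 2 — N14 snaps.
  N14 sheds 100 kN to N1, N15, N8: 33 each (1 lost).
    N1: 60+33 = 93 ≤ 150
    N15: 70+33 = 103 ≤ 140
    N8: 100+33 = 133 > 110
Round 3 — N8 snaps.
  N8 sheds 133 kN to N15, N26, N4: 44 each (1 lost).
    N15: 103+44 = 147 > 140
    N26: 40+44 = 84 ≤ 120
    N4: 30+44 = 74 ≤ 80
Round 4 — N15 snaps.
  N15 sheds 147 kN to N1: 147 each.
    N1: 93+147 = 240 > 150
Round 5 — N1 snaps.
  N1 sheds 240 kN: no online neighbours, lost.
No further breaks.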